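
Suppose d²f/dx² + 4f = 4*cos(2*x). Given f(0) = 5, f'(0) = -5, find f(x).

Characteristic equation r² + 4 = 0 has discriminant (0)² - 4·(4) = -16 < 0, so r = ± 2i.
Hence f_h = C1*cos(2*x) + C2*sin(2*x).
Since ±2i are characteristic roots, multiply the trial by x. Try f_p = x*(A*cos(2*x) + B*sin(2*x)). Substituting and equating the coefficients of cos(2x) and sin(2x) gives A = 0, B = 1, so f_p = x*sin(2*x).
General solution: f = C1*cos(2*x) + C2*sin(2*x) + x*sin(2*x).
Apply the initial conditions: f(0) = C1 = 5 and f'(0) = 2*C2 = -5. Solving gives C1 = 5, C2 = -5/2.

f = 5*cos(2*x) - 5*sin(2*x)/2 + x*sin(2*x)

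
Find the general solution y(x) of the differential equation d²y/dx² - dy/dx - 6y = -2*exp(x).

Characteristic equation r² - r - 6 = 0 factors as (r - 3)(r + 2) = 0, so r = 3, -2.
Hence y_h = C1*exp(3*x) + C2*exp(-2*x).
Try y_p = A*exp(x). Substituting into the equation and dividing by exp(x) gives A = 1/3, so y_p = exp(x)/3.

y = exp(x)/3 + C1*exp(3*x) + C2*exp(-2*x)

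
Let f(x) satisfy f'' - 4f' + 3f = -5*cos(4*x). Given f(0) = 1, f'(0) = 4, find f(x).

Characteristic equation r² - 4r + 3 = 0 factors as (r - 3)(r - 1) = 0, so r = 3, 1.
Hence f_h = C1*exp(3*x) + C2*exp(x).
Try f_p = A*cos(4*x) + B*sin(4*x). Substituting and equating the coefficients of cos(4x) and sin(4x) gives A = 13/85, B = 16/85, so f_p = 13*cos(4*x)/85 + 16*sin(4*x)/85.
General solution: f = 13*cos(4*x)/85 + 16*sin(4*x)/85 + C1*exp(3*x) + C2*exp(x).
Apply the initial conditions: f(0) = 13/85 + C1 + C2 = 1 and f'(0) = 64/85 + C2 + 3*C1 = 4. Solving gives C1 = 6/5, C2 = -6/17.

f = -6*exp(x)/17 + 6*exp(3*x)/5 + 13*cos(4*x)/85 + 16*sin(4*x)/85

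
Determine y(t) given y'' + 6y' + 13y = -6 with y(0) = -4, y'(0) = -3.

Characteristic equation r² + 6r + 13 = 0 has discriminant (6)² - 4·(13) = -16 < 0, so r = -3 ± 2i.
Hence y_h = C1*cos(2*t)*exp(-3*t) + C2*exp(-3*t)*sin(2*t).
For the particular solution try y_p = A0. Substituting and matching coefficients of each power of t gives A0 = -6/13, so y_p = -6/13.
General solution: y = -6/13 + C1*cos(2*t)*exp(-3*t) + C2*exp(-3*t)*sin(2*t).
Apply the initial conditions: y(0) = -6/13 + C1 = -4 and y'(0) = -3*C1 + 2*C2 = -3. Solving gives C1 = -46/13, C2 = -177/26.

y = -6/13 - 177*exp(-3*t)*sin(2*t)/26 - 46*cos(2*t)*exp(-3*t)/13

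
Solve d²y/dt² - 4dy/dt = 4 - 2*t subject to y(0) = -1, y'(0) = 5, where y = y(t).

y = -79/32 - 7*t/8 + t**2/4 + 47*exp(4*t)/32

Characteristic equation r² - 4r = 0 factors as (r - 4)r = 0, so r = 4, 0.
Hence y_h = C1*exp(4*t) + C2.
Since 0 is a characteristic root (multiplicity 1), multiply the polynomial trial by t: try y_p = t*(A0 + A1*t). Substituting and matching coefficients of each power of t gives A0 = -7/8, A1 = 1/4, so y_p = -7*t/8 + t^2/4.
General solution: y = C2 - 7*t/8 + t^2/4 + C1*exp(4*t).
Apply the initial conditions: y(0) = C1 + C2 = -1 and y'(0) = -7/8 + 4*C1 = 5. Solving gives C1 = 47/32, C2 = -79/32.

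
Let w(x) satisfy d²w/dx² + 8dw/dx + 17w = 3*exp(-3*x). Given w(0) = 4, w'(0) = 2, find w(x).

Characteristic equation r² + 8r + 17 = 0 has discriminant (8)² - 4·(17) = -4 < 0, so r = -4 ± i.
Hence w_h = C1*cos(x)*exp(-4*x) + C2*exp(-4*x)*sin(x).
Try w_p = A*exp(-3*x). Substituting into the equation and dividing by exp(-3*x) gives A = 3/2, so w_p = 3*exp(-3*x)/2.
General solution: w = 3*exp(-3*x)/2 + C1*cos(x)*exp(-4*x) + C2*exp(-4*x)*sin(x).
Apply the initial conditions: w(0) = 3/2 + C1 = 4 and w'(0) = -9/2 + C2 - 4*C1 = 2. Solving gives C1 = 5/2, C2 = 33/2.

w = 3*exp(-3*x)/2 + 5*cos(x)*exp(-4*x)/2 + 33*exp(-4*x)*sin(x)/2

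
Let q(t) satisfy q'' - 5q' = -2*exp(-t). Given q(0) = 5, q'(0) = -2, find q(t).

q = 29/5 - 7*exp(5*t)/15 - exp(-t)/3

Characteristic equation r² - 5r = 0 factors as (r - 5)r = 0, so r = 5, 0.
Hence q_h = C1*exp(5*t) + C2.
Try q_p = A*exp(-t). Substituting into the equation and dividing by exp(-t) gives A = -1/3, so q_p = -exp(-t)/3.
General solution: q = C2 - exp(-t)/3 + C1*exp(5*t).
Apply the initial conditions: q(0) = -1/3 + C1 + C2 = 5 and q'(0) = 1/3 + 5*C1 = -2. Solving gives C1 = -7/15, C2 = 29/5.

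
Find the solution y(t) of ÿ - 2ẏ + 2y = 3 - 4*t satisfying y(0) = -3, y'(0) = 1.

Characteristic equation r² - 2r + 2 = 0 has discriminant (-2)² - 4·(2) = -4 < 0, so r = 1 ± i.
Hence y_h = C1*cos(t)*exp(t) + C2*exp(t)*sin(t).
For the particular solution try y_p = A0 + A1*t. Substituting and matching coefficients of each power of t gives A0 = -1/2, A1 = -2, so y_p = -1/2 - 2*t.
General solution: y = -1/2 - 2*t + C1*cos(t)*exp(t) + C2*exp(t)*sin(t).
Apply the initial conditions: y(0) = -1/2 + C1 = -3 and y'(0) = -2 + C1 + C2 = 1. Solving gives C1 = -5/2, C2 = 11/2.

y = -1/2 - 2*t - 5*cos(t)*exp(t)/2 + 11*exp(t)*sin(t)/2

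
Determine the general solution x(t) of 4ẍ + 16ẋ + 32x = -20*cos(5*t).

Divide through by 4: x'' + 4x' + 8x = -5*cos(5*t).
Characteristic equation r² + 4r + 8 = 0 has discriminant (4)² - 4·(8) = -16 < 0, so r = -2 ± 2i.
Hence x_h = C1*cos(2*t)*exp(-2*t) + C2*exp(-2*t)*sin(2*t).
Try x_p = A*cos(5*t) + B*sin(5*t). Substituting and equating the coefficients of cos(5t) and sin(5t) gives A = 85/689, B = -100/689, so x_p = -100*sin(5*t)/689 + 85*cos(5*t)/689.

x = -100*sin(5*t)/689 + 85*cos(5*t)/689 + C1*cos(2*t)*exp(-2*t) + C2*exp(-2*t)*sin(2*t)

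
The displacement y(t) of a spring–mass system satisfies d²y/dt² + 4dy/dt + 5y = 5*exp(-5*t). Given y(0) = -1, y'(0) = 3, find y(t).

Characteristic equation r² + 4r + 5 = 0 has discriminant (4)² - 4·(5) = -4 < 0, so r = -2 ± i.
Hence y_h = C1*cos(t)*exp(-2*t) + C2*exp(-2*t)*sin(t).
Try y_p = A*exp(-5*t). Substituting into the equation and dividing by exp(-5*t) gives A = 1/2, so y_p = exp(-5*t)/2.
General solution: y = exp(-5*t)/2 + C1*cos(t)*exp(-2*t) + C2*exp(-2*t)*sin(t).
Apply the initial conditions: y(0) = 1/2 + C1 = -1 and y'(0) = -5/2 + C2 - 2*C1 = 3. Solving gives C1 = -3/2, C2 = 5/2.

y = exp(-5*t)/2 - 3*cos(t)*exp(-2*t)/2 + 5*exp(-2*t)*sin(t)/2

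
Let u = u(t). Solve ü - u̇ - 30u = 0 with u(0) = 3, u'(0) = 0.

Characteristic equation r² - r - 30 = 0 factors as (r - 6)(r + 5) = 0, so r = 6, -5.
Hence u_h = C1*exp(6*t) + C2*exp(-5*t).
Apply the initial conditions: u(0) = C1 + C2 = 3 and u'(0) = -5*C2 + 6*C1 = 0. Solving gives C1 = 15/11, C2 = 18/11.

u = 15*exp(6*t)/11 + 18*exp(-5*t)/11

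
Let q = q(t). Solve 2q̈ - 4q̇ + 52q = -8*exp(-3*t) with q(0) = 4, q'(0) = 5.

q = -4*exp(-3*t)/41 + 5*exp(t)*sin(5*t)/41 + 168*cos(5*t)*exp(t)/41

Divide through by 2: q'' - 2q' + 26q = -4*exp(-3*t).
Characteristic equation r² - 2r + 26 = 0 has discriminant (-2)² - 4·(26) = -100 < 0, so r = 1 ± 5i.
Hence q_h = C1*cos(5*t)*exp(t) + C2*exp(t)*sin(5*t).
Try q_p = A*exp(-3*t). Substituting into the equation and dividing by exp(-3*t) gives A = -4/41, so q_p = -4*exp(-3*t)/41.
General solution: q = -4*exp(-3*t)/41 + C1*cos(5*t)*exp(t) + C2*exp(t)*sin(5*t).
Apply the initial conditions: q(0) = -4/41 + C1 = 4 and q'(0) = 12/41 + C1 + 5*C2 = 5. Solving gives C1 = 168/41, C2 = 5/41.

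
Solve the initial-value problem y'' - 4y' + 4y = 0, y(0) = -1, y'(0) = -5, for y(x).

Characteristic equation r² - 4r + 4 = 0 has discriminant (-4)² - 4·(4) = 0, so r = 2 is a repeated root.
Hence y_h = (C1 + C2*x)*exp(2*x).
Apply the initial conditions: y(0) = C1 = -1 and y'(0) = C2 + 2*C1 = -5. Solving gives C1 = -1, C2 = -3.

y = -exp(2*x) - 3*x*exp(2*x)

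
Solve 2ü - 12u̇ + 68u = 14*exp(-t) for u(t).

u = 7*exp(-t)/41 + C1*cos(5*t)*exp(3*t) + C2*exp(3*t)*sin(5*t)

Divide through by 2: u'' - 6u' + 34u = 7*exp(-t).
Characteristic equation r² - 6r + 34 = 0 has discriminant (-6)² - 4·(34) = -100 < 0, so r = 3 ± 5i.
Hence u_h = C1*cos(5*t)*exp(3*t) + C2*exp(3*t)*sin(5*t).
Try u_p = A*exp(-t). Substituting into the equation and dividing by exp(-t) gives A = 7/41, so u_p = 7*exp(-t)/41.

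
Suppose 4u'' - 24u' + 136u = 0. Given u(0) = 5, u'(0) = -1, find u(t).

Divide through by 4: u'' - 6u' + 34u = 0.
Characteristic equation r² - 6r + 34 = 0 has discriminant (-6)² - 4·(34) = -100 < 0, so r = 3 ± 5i.
Hence u_h = C1*cos(5*t)*exp(3*t) + C2*exp(3*t)*sin(5*t).
Apply the initial conditions: u(0) = C1 = 5 and u'(0) = 3*C1 + 5*C2 = -1. Solving gives C1 = 5, C2 = -16/5.

u = 5*cos(5*t)*exp(3*t) - 16*exp(3*t)*sin(5*t)/5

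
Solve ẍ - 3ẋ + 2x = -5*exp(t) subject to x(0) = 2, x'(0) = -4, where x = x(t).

Characteristic equation r² - 3r + 2 = 0 factors as (r - 1)(r - 2) = 0, so r = 1, 2.
Hence x_h = C1*exp(t) + C2*exp(2*t).
Since exp(t) solves the homogeneous equation (r = 1 is a root of multiplicity 1), multiply the trial by t. Try x_p = A*t*exp(t). Substituting into the equation and dividing by exp(t) gives A = 5, so x_p = 5*t*exp(t).
General solution: x = C1*exp(t) + C2*exp(2*t) + 5*t*exp(t).
Apply the initial conditions: x(0) = C1 + C2 = 2 and x'(0) = 5 + C1 + 2*C2 = -4. Solving gives C1 = 13, C2 = -11.

x = -11*exp(2*t) + 13*exp(t) + 5*t*exp(t)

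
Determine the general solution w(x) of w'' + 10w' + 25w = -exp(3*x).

Characteristic equation r² + 10r + 25 = 0 has discriminant (10)² - 4·(25) = 0, so r = -5 is a repeated root.
Hence w_h = (C1 + C2*x)*exp(-5*x).
Try w_p = A*exp(3*x). Substituting into the equation and dividing by exp(3*x) gives A = -1/64, so w_p = -exp(3*x)/64.

w = -exp(3*x)/64 + C1*exp(-5*x) + C2*x*exp(-5*x)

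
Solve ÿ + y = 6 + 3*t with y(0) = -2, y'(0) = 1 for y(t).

y = 6 - 8*cos(t) - 2*sin(t) + 3*t

Characteristic equation r² + 1 = 0 has discriminant (0)² - 4·(1) = -4 < 0, so r = ± i.
Hence y_h = C1*cos(t) + C2*sin(t).
For the particular solution try y_p = A0 + A1*t. Substituting and matching coefficients of each power of t gives A0 = 6, A1 = 3, so y_p = 6 + 3*t.
General solution: y = 6 + 3*t + C1*cos(t) + C2*sin(t).
Apply the initial conditions: y(0) = 6 + C1 = -2 and y'(0) = 3 + C2 = 1. Solving gives C1 = -8, C2 = -2.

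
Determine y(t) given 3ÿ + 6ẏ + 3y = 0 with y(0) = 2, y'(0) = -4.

y = 2*exp(-t) - 2*t*exp(-t)

Divide through by 3: y'' + 2y' + y = 0.
Characteristic equation r² + 2r + 1 = 0 has discriminant (2)² - 4·(1) = 0, so r = -1 is a repeated root.
Hence y_h = (C1 + C2*t)*exp(-t).
Apply the initial conditions: y(0) = C1 = 2 and y'(0) = C2 - C1 = -4. Solving gives C1 = 2, C2 = -2.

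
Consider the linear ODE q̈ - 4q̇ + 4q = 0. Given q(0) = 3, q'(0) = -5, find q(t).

Characteristic equation r² - 4r + 4 = 0 has discriminant (-4)² - 4·(4) = 0, so r = 2 is a repeated root.
Hence q_h = (C1 + C2*t)*exp(2*t).
Apply the initial conditions: q(0) = C1 = 3 and q'(0) = C2 + 2*C1 = -5. Solving gives C1 = 3, C2 = -11.

q = 3*exp(2*t) - 11*t*exp(2*t)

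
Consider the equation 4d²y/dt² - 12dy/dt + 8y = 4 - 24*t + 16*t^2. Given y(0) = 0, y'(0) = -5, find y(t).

Divide through by 4: y'' - 3y' + 2y = 1 - 6*t + 4*t^2.
Characteristic equation r² - 3r + 2 = 0 factors as (r - 2)(r - 1) = 0, so r = 2, 1.
Hence y_h = C1*exp(2*t) + C2*exp(t).
For the particular solution try y_p = A0 + A1*t + A2*t^2. Substituting and matching coefficients of each power of t gives A0 = 3, A1 = 3, A2 = 2, so y_p = 3 + 2*t^2 + 3*t.
General solution: y = 3 + 2*t^2 + 3*t + C1*exp(2*t) + C2*exp(t).
Apply the initial conditions: y(0) = 3 + C1 + C2 = 0 and y'(0) = 3 + C2 + 2*C1 = -5. Solving gives C1 = -5, C2 = 2.

y = 3 - 5*exp(2*t) + 2*t**2 + 2*exp(t) + 3*t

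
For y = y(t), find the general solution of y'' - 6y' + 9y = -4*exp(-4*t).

Characteristic equation r² - 6r + 9 = 0 has discriminant (-6)² - 4·(9) = 0, so r = 3 is a repeated root.
Hence y_h = (C1 + C2*t)*exp(3*t).
Try y_p = A*exp(-4*t). Substituting into the equation and dividing by exp(-4*t) gives A = -4/49, so y_p = -4*exp(-4*t)/49.

y = -4*exp(-4*t)/49 + C1*exp(3*t) + C2*t*exp(3*t)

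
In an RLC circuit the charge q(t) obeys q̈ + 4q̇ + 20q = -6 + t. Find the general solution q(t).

Characteristic equation r² + 4r + 20 = 0 has discriminant (4)² - 4·(20) = -64 < 0, so r = -2 ± 4i.
Hence q_h = C1*cos(4*t)*exp(-2*t) + C2*exp(-2*t)*sin(4*t).
For the particular solution try q_p = A0 + A1*t. Substituting and matching coefficients of each power of t gives A0 = -31/100, A1 = 1/20, so q_p = -31/100 + t/20.

q = -31/100 + t/20 + C1*cos(4*t)*exp(-2*t) + C2*exp(-2*t)*sin(4*t)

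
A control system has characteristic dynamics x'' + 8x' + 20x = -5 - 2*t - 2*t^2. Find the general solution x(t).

Characteristic equation r² + 8r + 20 = 0 has discriminant (8)² - 4·(20) = -16 < 0, so r = -4 ± 2i.
Hence x_h = C1*cos(2*t)*exp(-4*t) + C2*exp(-4*t)*sin(2*t).
For the particular solution try x_p = A0 + A1*t + A2*t^2. Substituting and matching coefficients of each power of t gives A0 = -29/125, A1 = -1/50, A2 = -1/10, so x_p = -29/125 - t^2/10 - t/50.

x = -29/125 - t**2/10 - t/50 + C1*cos(2*t)*exp(-4*t) + C2*exp(-4*t)*sin(2*t)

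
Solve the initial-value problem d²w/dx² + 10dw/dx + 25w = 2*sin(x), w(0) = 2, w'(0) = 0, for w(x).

Characteristic equation r² + 10r + 25 = 0 has discriminant (10)² - 4·(25) = 0, so r = -5 is a repeated root.
Hence w_h = (C1 + C2*x)*exp(-5*x).
Try w_p = A*cos(x) + B*sin(x). Substituting and equating the coefficients of cos(x) and sin(x) gives A = -5/169, B = 12/169, so w_p = -5*cos(x)/169 + 12*sin(x)/169.
General solution: w = -5*cos(x)/169 + 12*sin(x)/169 + C1*exp(-5*x) + C2*x*exp(-5*x).
Apply the initial conditions: w(0) = -5/169 + C1 = 2 and w'(0) = 12/169 + C2 - 5*C1 = 0. Solving gives C1 = 343/169, C2 = 131/13.

w = -5*cos(x)/169 + 12*sin(x)/169 + 343*exp(-5*x)/169 + 131*x*exp(-5*x)/13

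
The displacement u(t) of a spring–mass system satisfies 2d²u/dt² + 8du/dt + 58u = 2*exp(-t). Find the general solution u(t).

Divide through by 2: u'' + 4u' + 29u = exp(-t).
Characteristic equation r² + 4r + 29 = 0 has discriminant (4)² - 4·(29) = -100 < 0, so r = -2 ± 5i.
Hence u_h = C1*cos(5*t)*exp(-2*t) + C2*exp(-2*t)*sin(5*t).
Try u_p = A*exp(-t). Substituting into the equation and dividing by exp(-t) gives A = 1/26, so u_p = exp(-t)/26.

u = exp(-t)/26 + C1*cos(5*t)*exp(-2*t) + C2*exp(-2*t)*sin(5*t)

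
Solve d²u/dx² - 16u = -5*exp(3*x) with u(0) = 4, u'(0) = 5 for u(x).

Characteristic equation r² - 16 = 0 factors as (r + 4)(r - 4) = 0, so r = -4, 4.
Hence u_h = C1*exp(-4*x) + C2*exp(4*x).
Try u_p = A*exp(3*x). Substituting into the equation and dividing by exp(3*x) gives A = 5/7, so u_p = 5*exp(3*x)/7.
General solution: u = 5*exp(3*x)/7 + C1*exp(-4*x) + C2*exp(4*x).
Apply the initial conditions: u(0) = 5/7 + C1 + C2 = 4 and u'(0) = 15/7 - 4*C1 + 4*C2 = 5. Solving gives C1 = 9/7, C2 = 2.

u = 2*exp(4*x) + 5*exp(3*x)/7 + 9*exp(-4*x)/7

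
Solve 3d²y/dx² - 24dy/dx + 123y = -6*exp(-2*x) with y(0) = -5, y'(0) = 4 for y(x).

y = -2*exp(-2*x)/61 - 303*cos(5*x)*exp(4*x)/61 + 1452*exp(4*x)*sin(5*x)/305

Divide through by 3: y'' - 8y' + 41y = -2*exp(-2*x).
Characteristic equation r² - 8r + 41 = 0 has discriminant (-8)² - 4·(41) = -100 < 0, so r = 4 ± 5i.
Hence y_h = C1*cos(5*x)*exp(4*x) + C2*exp(4*x)*sin(5*x).
Try y_p = A*exp(-2*x). Substituting into the equation and dividing by exp(-2*x) gives A = -2/61, so y_p = -2*exp(-2*x)/61.
General solution: y = -2*exp(-2*x)/61 + C1*cos(5*x)*exp(4*x) + C2*exp(4*x)*sin(5*x).
Apply the initial conditions: y(0) = -2/61 + C1 = -5 and y'(0) = 4/61 + 4*C1 + 5*C2 = 4. Solving gives C1 = -303/61, C2 = 1452/305.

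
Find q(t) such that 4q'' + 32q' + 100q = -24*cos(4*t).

Divide through by 4: q'' + 8q' + 25q = -6*cos(4*t).
Characteristic equation r² + 8r + 25 = 0 has discriminant (8)² - 4·(25) = -36 < 0, so r = -4 ± 3i.
Hence q_h = C1*cos(3*t)*exp(-4*t) + C2*exp(-4*t)*sin(3*t).
Try q_p = A*cos(4*t) + B*sin(4*t). Substituting and equating the coefficients of cos(4t) and sin(4t) gives A = -54/1105, B = -192/1105, so q_p = -192*sin(4*t)/1105 - 54*cos(4*t)/1105.

q = -192*sin(4*t)/1105 - 54*cos(4*t)/1105 + C1*cos(3*t)*exp(-4*t) + C2*exp(-4*t)*sin(3*t)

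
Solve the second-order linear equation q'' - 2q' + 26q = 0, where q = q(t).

Characteristic equation r² - 2r + 26 = 0 has discriminant (-2)² - 4·(26) = -100 < 0, so r = 1 ± 5i.
Hence q_h = C1*cos(5*t)*exp(t) + C2*exp(t)*sin(5*t).

q = C1*cos(5*t)*exp(t) + C2*exp(t)*sin(5*t)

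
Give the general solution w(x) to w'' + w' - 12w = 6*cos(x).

Characteristic equation r² + r - 12 = 0 factors as (r + 4)(r - 3) = 0, so r = -4, 3.
Hence w_h = C1*exp(-4*x) + C2*exp(3*x).
Try w_p = A*cos(x) + B*sin(x). Substituting and equating the coefficients of cos(x) and sin(x) gives A = -39/85, B = 3/85, so w_p = -39*cos(x)/85 + 3*sin(x)/85.

w = -39*cos(x)/85 + 3*sin(x)/85 + C1*exp(-4*x) + C2*exp(3*x)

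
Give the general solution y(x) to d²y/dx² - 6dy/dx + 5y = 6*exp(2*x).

Characteristic equation r² - 6r + 5 = 0 factors as (r - 1)(r - 5) = 0, so r = 1, 5.
Hence y_h = C1*exp(x) + C2*exp(5*x).
Try y_p = A*exp(2*x). Substituting into the equation and dividing by exp(2*x) gives A = -2, so y_p = -2*exp(2*x).

y = -2*exp(2*x) + C1*exp(x) + C2*exp(5*x)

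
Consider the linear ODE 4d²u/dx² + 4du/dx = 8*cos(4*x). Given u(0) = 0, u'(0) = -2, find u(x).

Divide through by 4: u'' + u' = 2*cos(4*x).
Characteristic equation r² + r = 0 factors as (r + 1)r = 0, so r = -1, 0.
Hence u_h = C1*exp(-x) + C2.
Try u_p = A*cos(4*x) + B*sin(4*x). Substituting and equating the coefficients of cos(4x) and sin(4x) gives A = -2/17, B = 1/34, so u_p = -2*cos(4*x)/17 + sin(4*x)/34.
General solution: u = C2 - 2*cos(4*x)/17 + sin(4*x)/34 + C1*exp(-x).
Apply the initial conditions: u(0) = -2/17 + C1 + C2 = 0 and u'(0) = 2/17 - C1 = -2. Solving gives C1 = 36/17, C2 = -2.

u = -2 - 2*cos(4*x)/17 + sin(4*x)/34 + 36*exp(-x)/17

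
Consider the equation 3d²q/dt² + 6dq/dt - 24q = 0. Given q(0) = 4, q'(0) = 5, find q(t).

q = exp(-4*t)/2 + 7*exp(2*t)/2

Divide through by 3: q'' + 2q' - 8q = 0.
Characteristic equation r² + 2r - 8 = 0 factors as (r - 2)(r + 4) = 0, so r = 2, -4.
Hence q_h = C1*exp(2*t) + C2*exp(-4*t).
Apply the initial conditions: q(0) = C1 + C2 = 4 and q'(0) = -4*C2 + 2*C1 = 5. Solving gives C1 = 7/2, C2 = 1/2.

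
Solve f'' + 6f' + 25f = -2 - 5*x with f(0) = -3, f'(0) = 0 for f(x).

f = -4/125 - x/5 - 371*cos(4*x)*exp(-3*x)/125 - 272*exp(-3*x)*sin(4*x)/125

Characteristic equation r² + 6r + 25 = 0 has discriminant (6)² - 4·(25) = -64 < 0, so r = -3 ± 4i.
Hence f_h = C1*cos(4*x)*exp(-3*x) + C2*exp(-3*x)*sin(4*x).
For the particular solution try f_p = A0 + A1*x. Substituting and matching coefficients of each power of x gives A0 = -4/125, A1 = -1/5, so f_p = -4/125 - x/5.
General solution: f = -4/125 - x/5 + C1*cos(4*x)*exp(-3*x) + C2*exp(-3*x)*sin(4*x).
Apply the initial conditions: f(0) = -4/125 + C1 = -3 and f'(0) = -1/5 - 3*C1 + 4*C2 = 0. Solving gives C1 = -371/125, C2 = -272/125.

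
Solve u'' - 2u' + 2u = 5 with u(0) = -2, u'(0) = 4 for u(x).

u = 5/2 - 9*cos(x)*exp(x)/2 + 17*exp(x)*sin(x)/2

Characteristic equation r² - 2r + 2 = 0 has discriminant (-2)² - 4·(2) = -4 < 0, so r = 1 ± i.
Hence u_h = C1*cos(x)*exp(x) + C2*exp(x)*sin(x).
For the particular solution try u_p = A0. Substituting and matching coefficients of each power of x gives A0 = 5/2, so u_p = 5/2.
General solution: u = 5/2 + C1*cos(x)*exp(x) + C2*exp(x)*sin(x).
Apply the initial conditions: u(0) = 5/2 + C1 = -2 and u'(0) = C1 + C2 = 4. Solving gives C1 = -9/2, C2 = 17/2.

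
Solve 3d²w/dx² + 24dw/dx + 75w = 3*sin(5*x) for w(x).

Divide through by 3: w'' + 8w' + 25w = sin(5*x).
Characteristic equation r² + 8r + 25 = 0 has discriminant (8)² - 4·(25) = -36 < 0, so r = -4 ± 3i.
Hence w_h = C1*cos(3*x)*exp(-4*x) + C2*exp(-4*x)*sin(3*x).
Try w_p = A*cos(5*x) + B*sin(5*x). Substituting and equating the coefficients of cos(5x) and sin(5x) gives A = -1/40, B = 0, so w_p = -cos(5*x)/40.

w = -cos(5*x)/40 + C1*cos(3*x)*exp(-4*x) + C2*exp(-4*x)*sin(3*x)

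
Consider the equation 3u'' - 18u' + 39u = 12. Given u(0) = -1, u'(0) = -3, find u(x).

u = 4/13 - 17*cos(2*x)*exp(3*x)/13 + 6*exp(3*x)*sin(2*x)/13

Divide through by 3: u'' - 6u' + 13u = 4.
Characteristic equation r² - 6r + 13 = 0 has discriminant (-6)² - 4·(13) = -16 < 0, so r = 3 ± 2i.
Hence u_h = C1*cos(2*x)*exp(3*x) + C2*exp(3*x)*sin(2*x).
For the particular solution try u_p = A0. Substituting and matching coefficients of each power of x gives A0 = 4/13, so u_p = 4/13.
General solution: u = 4/13 + C1*cos(2*x)*exp(3*x) + C2*exp(3*x)*sin(2*x).
Apply the initial conditions: u(0) = 4/13 + C1 = -1 and u'(0) = 2*C2 + 3*C1 = -3. Solving gives C1 = -17/13, C2 = 6/13.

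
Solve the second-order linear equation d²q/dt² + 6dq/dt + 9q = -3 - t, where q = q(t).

Characteristic equation r² + 6r + 9 = 0 has discriminant (6)² - 4·(9) = 0, so r = -3 is a repeated root.
Hence q_h = (C1 + C2*t)*exp(-3*t).
For the particular solution try q_p = A0 + A1*t. Substituting and matching coefficients of each power of t gives A0 = -7/27, A1 = -1/9, so q_p = -7/27 - t/9.

q = -7/27 - t/9 + C1*exp(-3*t) + C2*t*exp(-3*t)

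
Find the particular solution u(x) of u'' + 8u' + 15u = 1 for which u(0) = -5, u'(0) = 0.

u = 1/15 - 38*exp(-3*x)/3 + 38*exp(-5*x)/5

Characteristic equation r² + 8r + 15 = 0 factors as (r + 5)(r + 3) = 0, so r = -5, -3.
Hence u_h = C1*exp(-5*x) + C2*exp(-3*x).
For the particular solution try u_p = A0. Substituting and matching coefficients of each power of x gives A0 = 1/15, so u_p = 1/15.
General solution: u = 1/15 + C1*exp(-5*x) + C2*exp(-3*x).
Apply the initial conditions: u(0) = 1/15 + C1 + C2 = -5 and u'(0) = -5*C1 - 3*C2 = 0. Solving gives C1 = 38/5, C2 = -38/3.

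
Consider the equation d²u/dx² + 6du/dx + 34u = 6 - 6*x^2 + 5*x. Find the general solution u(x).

Characteristic equation r² + 6r + 34 = 0 has discriminant (6)² - 4·(34) = -100 < 0, so r = -3 ± 5i.
Hence u_h = C1*cos(5*x)*exp(-3*x) + C2*exp(-3*x)*sin(5*x).
For the particular solution try u_p = A0 + A1*x + A2*x^2. Substituting and matching coefficients of each power of x gives A0 = 1473/9826, A1 = 121/578, A2 = -3/17, so u_p = 1473/9826 - 3*x^2/17 + 121*x/578.

u = 1473/9826 - 3*x**2/17 + 121*x/578 + C1*cos(5*x)*exp(-3*x) + C2*exp(-3*x)*sin(5*x)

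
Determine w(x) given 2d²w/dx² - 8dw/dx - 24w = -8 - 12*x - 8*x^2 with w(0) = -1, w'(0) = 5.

w = 8/27 - 25*exp(-2*x)/16 + x**2/3 + 5*x/18 + 115*exp(6*x)/432

Divide through by 2: w'' - 4w' - 12w = -4 - 6*x - 4*x^2.
Characteristic equation r² - 4r - 12 = 0 factors as (r - 6)(r + 2) = 0, so r = 6, -2.
Hence w_h = C1*exp(6*x) + C2*exp(-2*x).
For the particular solution try w_p = A0 + A1*x + A2*x^2. Substituting and matching coefficients of each power of x gives A0 = 8/27, A1 = 5/18, A2 = 1/3, so w_p = 8/27 + x^2/3 + 5*x/18.
General solution: w = 8/27 + x^2/3 + 5*x/18 + C1*exp(6*x) + C2*exp(-2*x).
Apply the initial conditions: w(0) = 8/27 + C1 + C2 = -1 and w'(0) = 5/18 - 2*C2 + 6*C1 = 5. Solving gives C1 = 115/432, C2 = -25/16.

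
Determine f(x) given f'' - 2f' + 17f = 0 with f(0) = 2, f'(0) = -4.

f = 2*cos(4*x)*exp(x) - 3*exp(x)*sin(4*x)/2

Characteristic equation r² - 2r + 17 = 0 has discriminant (-2)² - 4·(17) = -64 < 0, so r = 1 ± 4i.
Hence f_h = C1*cos(4*x)*exp(x) + C2*exp(x)*sin(4*x).
Apply the initial conditions: f(0) = C1 = 2 and f'(0) = C1 + 4*C2 = -4. Solving gives C1 = 2, C2 = -3/2.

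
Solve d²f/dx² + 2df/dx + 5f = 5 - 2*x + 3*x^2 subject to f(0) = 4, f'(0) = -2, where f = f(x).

Characteristic equation r² + 2r + 5 = 0 has discriminant (2)² - 4·(5) = -16 < 0, so r = -1 ± 2i.
Hence f_h = C1*cos(2*x)*exp(-x) + C2*exp(-x)*sin(2*x).
For the particular solution try f_p = A0 + A1*x + A2*x^2. Substituting and matching coefficients of each power of x gives A0 = 139/125, A1 = -22/25, A2 = 3/5, so f_p = 139/125 - 22*x/25 + 3*x^2/5.
General solution: f = 139/125 - 22*x/25 + 3*x^2/5 + C1*cos(2*x)*exp(-x) + C2*exp(-x)*sin(2*x).
Apply the initial conditions: f(0) = 139/125 + C1 = 4 and f'(0) = -22/25 - C1 + 2*C2 = -2. Solving gives C1 = 361/125, C2 = 221/250.

f = 139/125 - 22*x/25 + 3*x**2/5 + 221*exp(-x)*sin(2*x)/250 + 361*cos(2*x)*exp(-x)/125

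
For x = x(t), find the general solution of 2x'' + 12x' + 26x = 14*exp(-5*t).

Divide through by 2: x'' + 6x' + 13x = 7*exp(-5*t).
Characteristic equation r² + 6r + 13 = 0 has discriminant (6)² - 4·(13) = -16 < 0, so r = -3 ± 2i.
Hence x_h = C1*cos(2*t)*exp(-3*t) + C2*exp(-3*t)*sin(2*t).
Try x_p = A*exp(-5*t). Substituting into the equation and dividing by exp(-5*t) gives A = 7/8, so x_p = 7*exp(-5*t)/8.

x = 7*exp(-5*t)/8 + C1*cos(2*t)*exp(-3*t) + C2*exp(-3*t)*sin(2*t)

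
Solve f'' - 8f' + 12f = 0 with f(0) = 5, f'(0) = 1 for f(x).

Characteristic equation r² - 8r + 12 = 0 factors as (r - 2)(r - 6) = 0, so r = 2, 6.
Hence f_h = C1*exp(2*x) + C2*exp(6*x).
Apply the initial conditions: f(0) = C1 + C2 = 5 and f'(0) = 2*C1 + 6*C2 = 1. Solving gives C1 = 29/4, C2 = -9/4.

f = -9*exp(6*x)/4 + 29*exp(2*x)/4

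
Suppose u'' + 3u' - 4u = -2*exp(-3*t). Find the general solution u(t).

u = exp(-3*t)/2 + C1*exp(-4*t) + C2*exp(t)

Characteristic equation r² + 3r - 4 = 0 factors as (r + 4)(r - 1) = 0, so r = -4, 1.
Hence u_h = C1*exp(-4*t) + C2*exp(t).
Try u_p = A*exp(-3*t). Substituting into the equation and dividing by exp(-3*t) gives A = 1/2, so u_p = exp(-3*t)/2.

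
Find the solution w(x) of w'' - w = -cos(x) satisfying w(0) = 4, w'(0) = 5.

w = cos(x)/2 - 3*exp(-x)/4 + 17*exp(x)/4

Characteristic equation r² - 1 = 0 factors as (r + 1)(r - 1) = 0, so r = -1, 1.
Hence w_h = C1*exp(-x) + C2*exp(x).
Try w_p = A*cos(x) + B*sin(x). Substituting and equating the coefficients of cos(x) and sin(x) gives A = 1/2, B = 0, so w_p = cos(x)/2.
General solution: w = cos(x)/2 + C1*exp(-x) + C2*exp(x).
Apply the initial conditions: w(0) = 1/2 + C1 + C2 = 4 and w'(0) = C2 - C1 = 5. Solving gives C1 = -3/4, C2 = 17/4.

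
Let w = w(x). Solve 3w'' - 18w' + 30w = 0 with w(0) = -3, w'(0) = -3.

w = -3*cos(x)*exp(3*x) + 6*exp(3*x)*sin(x)

Divide through by 3: w'' - 6w' + 10w = 0.
Characteristic equation r² - 6r + 10 = 0 has discriminant (-6)² - 4·(10) = -4 < 0, so r = 3 ± i.
Hence w_h = C1*cos(x)*exp(3*x) + C2*exp(3*x)*sin(x).
Apply the initial conditions: w(0) = C1 = -3 and w'(0) = C2 + 3*C1 = -3. Solving gives C1 = -3, C2 = 6.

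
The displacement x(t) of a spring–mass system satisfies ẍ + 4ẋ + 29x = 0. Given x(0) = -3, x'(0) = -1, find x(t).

Characteristic equation r² + 4r + 29 = 0 has discriminant (4)² - 4·(29) = -100 < 0, so r = -2 ± 5i.
Hence x_h = C1*cos(5*t)*exp(-2*t) + C2*exp(-2*t)*sin(5*t).
Apply the initial conditions: x(0) = C1 = -3 and x'(0) = -2*C1 + 5*C2 = -1. Solving gives C1 = -3, C2 = -7/5.

x = -3*cos(5*t)*exp(-2*t) - 7*exp(-2*t)*sin(5*t)/5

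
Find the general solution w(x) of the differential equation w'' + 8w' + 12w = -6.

Characteristic equation r² + 8r + 12 = 0 factors as (r + 6)(r + 2) = 0, so r = -6, -2.
Hence w_h = C1*exp(-6*x) + C2*exp(-2*x).
For the particular solution try w_p = A0. Substituting and matching coefficients of each power of x gives A0 = -1/2, so w_p = -1/2.

w = -1/2 + C1*exp(-6*x) + C2*exp(-2*x)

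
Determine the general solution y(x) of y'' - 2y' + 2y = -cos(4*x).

y = 2*sin(4*x)/65 + 7*cos(4*x)/130 + C1*cos(x)*exp(x) + C2*exp(x)*sin(x)

Characteristic equation r² - 2r + 2 = 0 has discriminant (-2)² - 4·(2) = -4 < 0, so r = 1 ± i.
Hence y_h = C1*cos(x)*exp(x) + C2*exp(x)*sin(x).
Try y_p = A*cos(4*x) + B*sin(4*x). Substituting and equating the coefficients of cos(4x) and sin(4x) gives A = 7/130, B = 2/65, so y_p = 2*sin(4*x)/65 + 7*cos(4*x)/130.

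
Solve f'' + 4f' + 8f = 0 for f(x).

Characteristic equation r² + 4r + 8 = 0 has discriminant (4)² - 4·(8) = -16 < 0, so r = -2 ± 2i.
Hence f_h = C1*cos(2*x)*exp(-2*x) + C2*exp(-2*x)*sin(2*x).

f = C1*cos(2*x)*exp(-2*x) + C2*exp(-2*x)*sin(2*x)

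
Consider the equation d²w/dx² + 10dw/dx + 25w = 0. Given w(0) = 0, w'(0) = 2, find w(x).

w = 2*x*exp(-5*x)

Characteristic equation r² + 10r + 25 = 0 has discriminant (10)² - 4·(25) = 0, so r = -5 is a repeated root.
Hence w_h = (C1 + C2*x)*exp(-5*x).
Apply the initial conditions: w(0) = C1 = 0 and w'(0) = C2 - 5*C1 = 2. Solving gives C1 = 0, C2 = 2.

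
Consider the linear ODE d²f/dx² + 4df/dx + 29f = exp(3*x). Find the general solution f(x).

Characteristic equation r² + 4r + 29 = 0 has discriminant (4)² - 4·(29) = -100 < 0, so r = -2 ± 5i.
Hence f_h = C1*cos(5*x)*exp(-2*x) + C2*exp(-2*x)*sin(5*x).
Try f_p = A*exp(3*x). Substituting into the equation and dividing by exp(3*x) gives A = 1/50, so f_p = exp(3*x)/50.

f = exp(3*x)/50 + C1*cos(5*x)*exp(-2*x) + C2*exp(-2*x)*sin(5*x)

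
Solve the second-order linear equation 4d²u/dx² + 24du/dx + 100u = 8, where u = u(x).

u = 2/25 + C1*cos(4*x)*exp(-3*x) + C2*exp(-3*x)*sin(4*x)

Divide through by 4: u'' + 6u' + 25u = 2.
Characteristic equation r² + 6r + 25 = 0 has discriminant (6)² - 4·(25) = -64 < 0, so r = -3 ± 4i.
Hence u_h = C1*cos(4*x)*exp(-3*x) + C2*exp(-3*x)*sin(4*x).
For the particular solution try u_p = A0. Substituting and matching coefficients of each power of x gives A0 = 2/25, so u_p = 2/25.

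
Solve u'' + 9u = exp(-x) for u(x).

Characteristic equation r² + 9 = 0 has discriminant (0)² - 4·(9) = -36 < 0, so r = ± 3i.
Hence u_h = C1*cos(3*x) + C2*sin(3*x).
Try u_p = A*exp(-x). Substituting into the equation and dividing by exp(-x) gives A = 1/10, so u_p = exp(-x)/10.

u = exp(-x)/10 + C1*cos(3*x) + C2*sin(3*x)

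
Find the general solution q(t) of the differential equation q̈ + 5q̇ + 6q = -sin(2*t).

Characteristic equation r² + 5r + 6 = 0 factors as (r + 2)(r + 3) = 0, so r = -2, -3.
Hence q_h = C1*exp(-2*t) + C2*exp(-3*t).
Try q_p = A*cos(2*t) + B*sin(2*t). Substituting and equating the coefficients of cos(2t) and sin(2t) gives A = 5/52, B = -1/52, so q_p = -sin(2*t)/52 + 5*cos(2*t)/52.

q = -sin(2*t)/52 + 5*cos(2*t)/52 + C1*exp(-2*t) + C2*exp(-3*t)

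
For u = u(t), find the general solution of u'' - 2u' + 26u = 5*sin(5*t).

u = 5*sin(5*t)/101 + 50*cos(5*t)/101 + C1*cos(5*t)*exp(t) + C2*exp(t)*sin(5*t)

Characteristic equation r² - 2r + 26 = 0 has discriminant (-2)² - 4·(26) = -100 < 0, so r = 1 ± 5i.
Hence u_h = C1*cos(5*t)*exp(t) + C2*exp(t)*sin(5*t).
Try u_p = A*cos(5*t) + B*sin(5*t). Substituting and equating the coefficients of cos(5t) and sin(5t) gives A = 50/101, B = 5/101, so u_p = 5*sin(5*t)/101 + 50*cos(5*t)/101.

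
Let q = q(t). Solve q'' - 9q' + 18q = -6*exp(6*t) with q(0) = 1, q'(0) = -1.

Characteristic equation r² - 9r + 18 = 0 factors as (r - 6)(r - 3) = 0, so r = 6, 3.
Hence q_h = C1*exp(6*t) + C2*exp(3*t).
Since exp(6*t) solves the homogeneous equation (r = 6 is a root of multiplicity 1), multiply the trial by t. Try q_p = A*t*exp(6*t). Substituting into the equation and dividing by exp(6*t) gives A = -2, so q_p = -2*t*exp(6*t).
General solution: q = C1*exp(6*t) + C2*exp(3*t) - 2*t*exp(6*t).
Apply the initial conditions: q(0) = C1 + C2 = 1 and q'(0) = -2 + 3*C2 + 6*C1 = -1. Solving gives C1 = -2/3, C2 = 5/3.

q = -2*exp(6*t)/3 + 5*exp(3*t)/3 - 2*t*exp(6*t)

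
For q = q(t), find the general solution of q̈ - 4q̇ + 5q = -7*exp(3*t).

q = -7*exp(3*t)/2 + C1*cos(t)*exp(2*t) + C2*exp(2*t)*sin(t)

Characteristic equation r² - 4r + 5 = 0 has discriminant (-4)² - 4·(5) = -4 < 0, so r = 2 ± i.
Hence q_h = C1*cos(t)*exp(2*t) + C2*exp(2*t)*sin(t).
Try q_p = A*exp(3*t). Substituting into the equation and dividing by exp(3*t) gives A = -7/2, so q_p = -7*exp(3*t)/2.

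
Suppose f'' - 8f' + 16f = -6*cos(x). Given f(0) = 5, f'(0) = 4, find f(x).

Characteristic equation r² - 8r + 16 = 0 has discriminant (-8)² - 4·(16) = 0, so r = 4 is a repeated root.
Hence f_h = (C1 + C2*x)*exp(4*x).
Try f_p = A*cos(x) + B*sin(x). Substituting and equating the coefficients of cos(x) and sin(x) gives A = -90/289, B = 48/289, so f_p = -90*cos(x)/289 + 48*sin(x)/289.
General solution: f = -90*cos(x)/289 + 48*sin(x)/289 + C1*exp(4*x) + C2*x*exp(4*x).
Apply the initial conditions: f(0) = -90/289 + C1 = 5 and f'(0) = 48/289 + C2 + 4*C1 = 4. Solving gives C1 = 1535/289, C2 = -296/17.

f = -90*cos(x)/289 + 48*sin(x)/289 + 1535*exp(4*x)/289 - 296*x*exp(4*x)/17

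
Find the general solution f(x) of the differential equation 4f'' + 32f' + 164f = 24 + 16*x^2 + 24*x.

f = 8302/68921 + 4*x**2/41 + 182*x/1681 + C1*cos(5*x)*exp(-4*x) + C2*exp(-4*x)*sin(5*x)

Divide through by 4: f'' + 8f' + 41f = 6 + 4*x^2 + 6*x.
Characteristic equation r² + 8r + 41 = 0 has discriminant (8)² - 4·(41) = -100 < 0, so r = -4 ± 5i.
Hence f_h = C1*cos(5*x)*exp(-4*x) + C2*exp(-4*x)*sin(5*x).
For the particular solution try f_p = A0 + A1*x + A2*x^2. Substituting and matching coefficients of each power of x gives A0 = 8302/68921, A1 = 182/1681, A2 = 4/41, so f_p = 8302/68921 + 4*x^2/41 + 182*x/1681.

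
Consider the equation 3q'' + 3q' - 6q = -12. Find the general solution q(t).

Divide through by 3: q'' + q' - 2q = -4.
Characteristic equation r² + r - 2 = 0 factors as (r + 2)(r - 1) = 0, so r = -2, 1.
Hence q_h = C1*exp(-2*t) + C2*exp(t).
For the particular solution try q_p = A0. Substituting and matching coefficients of each power of t gives A0 = 2, so q_p = 2.

q = 2 + C1*exp(-2*t) + C2*exp(t)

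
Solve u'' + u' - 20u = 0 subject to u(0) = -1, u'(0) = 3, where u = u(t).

u = -7*exp(-5*t)/9 - 2*exp(4*t)/9

Characteristic equation r² + r - 20 = 0 factors as (r + 5)(r - 4) = 0, so r = -5, 4.
Hence u_h = C1*exp(-5*t) + C2*exp(4*t).
Apply the initial conditions: u(0) = C1 + C2 = -1 and u'(0) = -5*C1 + 4*C2 = 3. Solving gives C1 = -7/9, C2 = -2/9.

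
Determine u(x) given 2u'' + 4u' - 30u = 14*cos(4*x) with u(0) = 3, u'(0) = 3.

Divide through by 2: u'' + 2u' - 15u = 7*cos(4*x).
Characteristic equation r² + 2r - 15 = 0 factors as (r - 3)(r + 5) = 0, so r = 3, -5.
Hence u_h = C1*exp(3*x) + C2*exp(-5*x).
Try u_p = A*cos(4*x) + B*sin(4*x). Substituting and equating the coefficients of cos(4x) and sin(4x) gives A = -217/1025, B = 56/1025, so u_p = -217*cos(4*x)/1025 + 56*sin(4*x)/1025.
General solution: u = -217*cos(4*x)/1025 + 56*sin(4*x)/1025 + C1*exp(3*x) + C2*exp(-5*x).
Apply the initial conditions: u(0) = -217/1025 + C1 + C2 = 3 and u'(0) = 224/1025 - 5*C2 + 3*C1 = 3. Solving gives C1 = 471/200, C2 = 281/328.

u = -217*cos(4*x)/1025 + 56*sin(4*x)/1025 + 281*exp(-5*x)/328 + 471*exp(3*x)/200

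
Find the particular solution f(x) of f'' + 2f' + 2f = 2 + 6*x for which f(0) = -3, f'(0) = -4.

Characteristic equation r² + 2r + 2 = 0 has discriminant (2)² - 4·(2) = -4 < 0, so r = -1 ± i.
Hence f_h = C1*cos(x)*exp(-x) + C2*exp(-x)*sin(x).
For the particular solution try f_p = A0 + A1*x. Substituting and matching coefficients of each power of x gives A0 = -2, A1 = 3, so f_p = -2 + 3*x.
General solution: f = -2 + 3*x + C1*cos(x)*exp(-x) + C2*exp(-x)*sin(x).
Apply the initial conditions: f(0) = -2 + C1 = -3 and f'(0) = 3 + C2 - C1 = -4. Solving gives C1 = -1, C2 = -8.

f = -2 + 3*x - cos(x)*exp(-x) - 8*exp(-x)*sin(x)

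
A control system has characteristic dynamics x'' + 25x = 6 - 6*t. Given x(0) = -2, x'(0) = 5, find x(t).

Characteristic equation r² + 25 = 0 has discriminant (0)² - 4·(25) = -100 < 0, so r = ± 5i.
Hence x_h = C1*cos(5*t) + C2*sin(5*t).
For the particular solution try x_p = A0 + A1*t. Substituting and matching coefficients of each power of t gives A0 = 6/25, A1 = -6/25, so x_p = 6/25 - 6*t/25.
General solution: x = 6/25 - 6*t/25 + C1*cos(5*t) + C2*sin(5*t).
Apply the initial conditions: x(0) = 6/25 + C1 = -2 and x'(0) = -6/25 + 5*C2 = 5. Solving gives C1 = -56/25, C2 = 131/125.

x = 6/25 - 56*cos(5*t)/25 - 6*t/25 + 131*sin(5*t)/125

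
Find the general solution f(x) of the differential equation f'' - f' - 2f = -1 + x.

f = 3/4 - x/2 + C1*exp(-x) + C2*exp(2*x)

Characteristic equation r² - r - 2 = 0 factors as (r + 1)(r - 2) = 0, so r = -1, 2.
Hence f_h = C1*exp(-x) + C2*exp(2*x).
For the particular solution try f_p = A0 + A1*x. Substituting and matching coefficients of each power of x gives A0 = 3/4, A1 = -1/2, so f_p = 3/4 - x/2.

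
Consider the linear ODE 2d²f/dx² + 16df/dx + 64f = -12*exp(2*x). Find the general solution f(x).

f = -3*exp(2*x)/26 + C1*cos(4*x)*exp(-4*x) + C2*exp(-4*x)*sin(4*x)

Divide through by 2: f'' + 8f' + 32f = -6*exp(2*x).
Characteristic equation r² + 8r + 32 = 0 has discriminant (8)² - 4·(32) = -64 < 0, so r = -4 ± 4i.
Hence f_h = C1*cos(4*x)*exp(-4*x) + C2*exp(-4*x)*sin(4*x).
Try f_p = A*exp(2*x). Substituting into the equation and dividing by exp(2*x) gives A = -3/26, so f_p = -3*exp(2*x)/26.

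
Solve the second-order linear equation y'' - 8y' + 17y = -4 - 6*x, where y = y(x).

y = -116/289 - 6*x/17 + C1*cos(x)*exp(4*x) + C2*exp(4*x)*sin(x)

Characteristic equation r² - 8r + 17 = 0 has discriminant (-8)² - 4·(17) = -4 < 0, so r = 4 ± i.
Hence y_h = C1*cos(x)*exp(4*x) + C2*exp(4*x)*sin(x).
For the particular solution try y_p = A0 + A1*x. Substituting and matching coefficients of each power of x gives A0 = -116/289, A1 = -6/17, so y_p = -116/289 - 6*x/17.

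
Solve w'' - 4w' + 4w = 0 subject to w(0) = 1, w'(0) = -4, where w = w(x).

Characteristic equation r² - 4r + 4 = 0 has discriminant (-4)² - 4·(4) = 0, so r = 2 is a repeated root.
Hence w_h = (C1 + C2*x)*exp(2*x).
Apply the initial conditions: w(0) = C1 = 1 and w'(0) = C2 + 2*C1 = -4. Solving gives C1 = 1, C2 = -6.

w = -6*x*exp(2*x) + exp(2*x)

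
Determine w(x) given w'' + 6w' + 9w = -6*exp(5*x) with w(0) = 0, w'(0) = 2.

w = -3*exp(5*x)/32 + 3*exp(-3*x)/32 + 11*x*exp(-3*x)/4

Characteristic equation r² + 6r + 9 = 0 has discriminant (6)² - 4·(9) = 0, so r = -3 is a repeated root.
Hence w_h = (C1 + C2*x)*exp(-3*x).
Try w_p = A*exp(5*x). Substituting into the equation and dividing by exp(5*x) gives A = -3/32, so w_p = -3*exp(5*x)/32.
General solution: w = -3*exp(5*x)/32 + C1*exp(-3*x) + C2*x*exp(-3*x).
Apply the initial conditions: w(0) = -3/32 + C1 = 0 and w'(0) = -15/32 + C2 - 3*C1 = 2. Solving gives C1 = 3/32, C2 = 11/4.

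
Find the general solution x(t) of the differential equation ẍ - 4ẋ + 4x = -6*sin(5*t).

Characteristic equation r² - 4r + 4 = 0 has discriminant (-4)² - 4·(4) = 0, so r = 2 is a repeated root.
Hence x_h = (C1 + C2*t)*exp(2*t).
Try x_p = A*cos(5*t) + B*sin(5*t). Substituting and equating the coefficients of cos(5t) and sin(5t) gives A = -120/841, B = 126/841, so x_p = -120*cos(5*t)/841 + 126*sin(5*t)/841.

x = -120*cos(5*t)/841 + 126*sin(5*t)/841 + C1*exp(2*t) + C2*t*exp(2*t)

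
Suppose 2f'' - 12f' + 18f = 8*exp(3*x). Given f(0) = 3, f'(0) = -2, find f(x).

Divide through by 2: f'' - 6f' + 9f = 4*exp(3*x).
Characteristic equation r² - 6r + 9 = 0 has discriminant (-6)² - 4·(9) = 0, so r = 3 is a repeated root.
Hence f_h = (C1 + C2*x)*exp(3*x).
Since exp(3*x) solves the homogeneous equation (r = 3 is a root of multiplicity 2), multiply the trial by x^2. Try f_p = A*x^2*exp(3*x). Substituting into the equation and dividing by exp(3*x) gives A = 2, so f_p = 2*x^2*exp(3*x).
General solution: f = C1*exp(3*x) + 2*x^2*exp(3*x) + C2*x*exp(3*x).
Apply the initial conditions: f(0) = C1 = 3 and f'(0) = C2 + 3*C1 = -2. Solving gives C1 = 3, C2 = -11.

f = 3*exp(3*x) - 11*x*exp(3*x) + 2*x**2*exp(3*x)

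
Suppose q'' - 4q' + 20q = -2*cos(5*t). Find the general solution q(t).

q = 2*cos(5*t)/85 + 8*sin(5*t)/85 + C1*cos(4*t)*exp(2*t) + C2*exp(2*t)*sin(4*t)

Characteristic equation r² - 4r + 20 = 0 has discriminant (-4)² - 4·(20) = -64 < 0, so r = 2 ± 4i.
Hence q_h = C1*cos(4*t)*exp(2*t) + C2*exp(2*t)*sin(4*t).
Try q_p = A*cos(5*t) + B*sin(5*t). Substituting and equating the coefficients of cos(5t) and sin(5t) gives A = 2/85, B = 8/85, so q_p = 2*cos(5*t)/85 + 8*sin(5*t)/85.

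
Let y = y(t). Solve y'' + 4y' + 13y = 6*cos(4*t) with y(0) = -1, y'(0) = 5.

y = -18*cos(4*t)/265 + 96*sin(4*t)/265 - 247*cos(3*t)*exp(-2*t)/265 + 149*exp(-2*t)*sin(3*t)/265

Characteristic equation r² + 4r + 13 = 0 has discriminant (4)² - 4·(13) = -36 < 0, so r = -2 ± 3i.
Hence y_h = C1*cos(3*t)*exp(-2*t) + C2*exp(-2*t)*sin(3*t).
Try y_p = A*cos(4*t) + B*sin(4*t). Substituting and equating the coefficients of cos(4t) and sin(4t) gives A = -18/265, B = 96/265, so y_p = -18*cos(4*t)/265 + 96*sin(4*t)/265.
General solution: y = -18*cos(4*t)/265 + 96*sin(4*t)/265 + C1*cos(3*t)*exp(-2*t) + C2*exp(-2*t)*sin(3*t).
Apply the initial conditions: y(0) = -18/265 + C1 = -1 and y'(0) = 384/265 - 2*C1 + 3*C2 = 5. Solving gives C1 = -247/265, C2 = 149/265.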